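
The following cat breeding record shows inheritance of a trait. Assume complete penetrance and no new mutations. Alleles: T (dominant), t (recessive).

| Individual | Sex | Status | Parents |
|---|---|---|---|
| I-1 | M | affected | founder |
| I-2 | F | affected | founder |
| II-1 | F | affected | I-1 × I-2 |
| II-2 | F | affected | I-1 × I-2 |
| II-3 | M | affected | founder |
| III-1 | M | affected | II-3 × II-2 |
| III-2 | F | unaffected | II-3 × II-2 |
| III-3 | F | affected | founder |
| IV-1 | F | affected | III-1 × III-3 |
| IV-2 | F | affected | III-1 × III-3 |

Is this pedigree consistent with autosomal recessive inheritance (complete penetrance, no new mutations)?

No

Under autosomal recessive, III-2 (unaffected, female) cannot arise from II-3 (affected) × II-2 (affected).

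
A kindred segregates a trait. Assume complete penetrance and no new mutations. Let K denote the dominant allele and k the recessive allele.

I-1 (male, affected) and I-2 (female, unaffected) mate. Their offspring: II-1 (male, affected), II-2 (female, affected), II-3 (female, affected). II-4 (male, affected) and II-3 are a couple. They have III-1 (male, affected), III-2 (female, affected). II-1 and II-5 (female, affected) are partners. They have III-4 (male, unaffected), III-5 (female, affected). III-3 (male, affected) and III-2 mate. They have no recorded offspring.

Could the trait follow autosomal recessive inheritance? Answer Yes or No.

Under autosomal recessive, III-4 (unaffected, male) cannot arise from II-1 (affected) × II-5 (affected).

No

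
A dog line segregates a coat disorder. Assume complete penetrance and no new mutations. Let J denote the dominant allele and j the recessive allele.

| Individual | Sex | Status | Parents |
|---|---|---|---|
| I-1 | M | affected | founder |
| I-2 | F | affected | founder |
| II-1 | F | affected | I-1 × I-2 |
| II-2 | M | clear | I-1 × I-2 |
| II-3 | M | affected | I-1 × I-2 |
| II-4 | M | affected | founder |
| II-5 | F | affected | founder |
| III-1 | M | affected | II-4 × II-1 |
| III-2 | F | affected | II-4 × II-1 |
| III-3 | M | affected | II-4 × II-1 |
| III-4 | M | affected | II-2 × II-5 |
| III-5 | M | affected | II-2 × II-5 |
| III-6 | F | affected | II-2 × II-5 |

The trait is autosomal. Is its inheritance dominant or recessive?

I-1 and I-2 are both affected yet have a clear child II-2. Under a recessive model two affected parents are homozygous and every child would be affected, so the trait cannot be recessive.

dominant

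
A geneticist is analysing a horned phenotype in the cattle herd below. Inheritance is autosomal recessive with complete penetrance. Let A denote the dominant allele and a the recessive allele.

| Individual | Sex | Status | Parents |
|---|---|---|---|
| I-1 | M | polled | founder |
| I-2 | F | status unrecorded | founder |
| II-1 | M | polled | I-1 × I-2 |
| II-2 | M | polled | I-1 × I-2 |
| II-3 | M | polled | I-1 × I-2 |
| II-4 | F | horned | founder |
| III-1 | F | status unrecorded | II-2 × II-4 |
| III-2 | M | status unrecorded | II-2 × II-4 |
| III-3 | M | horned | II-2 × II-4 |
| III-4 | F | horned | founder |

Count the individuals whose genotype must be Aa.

1

Obligate heterozygotes: II-2 is polled so carries A and passed a to III-3 (aa), so II-2 is Aa.
Every other individual is either homozygous by phenotype or has at least one consistent homozygous assignment, so the count is 1.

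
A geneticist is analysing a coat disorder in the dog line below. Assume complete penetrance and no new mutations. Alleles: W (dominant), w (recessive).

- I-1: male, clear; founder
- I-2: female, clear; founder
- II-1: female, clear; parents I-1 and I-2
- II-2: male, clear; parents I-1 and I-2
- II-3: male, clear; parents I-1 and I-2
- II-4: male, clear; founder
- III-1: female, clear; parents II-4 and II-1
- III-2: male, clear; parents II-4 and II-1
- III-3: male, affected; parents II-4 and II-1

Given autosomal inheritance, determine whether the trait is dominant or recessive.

II-4 and II-1 are both clear yet have an affected child III-3. Under dominance, an affected child requires at least one affected parent, so the trait cannot be dominant.

recessive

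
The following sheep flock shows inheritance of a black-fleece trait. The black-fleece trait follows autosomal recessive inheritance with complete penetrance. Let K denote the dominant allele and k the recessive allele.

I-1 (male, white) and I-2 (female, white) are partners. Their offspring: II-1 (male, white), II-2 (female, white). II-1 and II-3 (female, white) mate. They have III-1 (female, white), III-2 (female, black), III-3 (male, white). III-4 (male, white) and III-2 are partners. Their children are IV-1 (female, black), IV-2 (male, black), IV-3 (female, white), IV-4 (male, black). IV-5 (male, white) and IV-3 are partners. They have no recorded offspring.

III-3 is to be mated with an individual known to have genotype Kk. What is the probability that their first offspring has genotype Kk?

II-1 is white so carries K and passed k to III-2 (kk), so II-1 is Kk.
II-3 is white so carries K and passed k to III-2 (kk), so II-3 is Kk.
III-3 is a white offspring of II-1 (Kk) × II-3 (Kk), whose cross gives 1/4 KK : 1/2 Kk : 1/4 kk; conditioning on being white, III-3 is KK with probability 1/3, Kk with probability 2/3.
Summing over parental genotype combinations, P(offspring has genotype Kk) = 1/3·1/2 + 2/3·1/2 = 1/2.

1/2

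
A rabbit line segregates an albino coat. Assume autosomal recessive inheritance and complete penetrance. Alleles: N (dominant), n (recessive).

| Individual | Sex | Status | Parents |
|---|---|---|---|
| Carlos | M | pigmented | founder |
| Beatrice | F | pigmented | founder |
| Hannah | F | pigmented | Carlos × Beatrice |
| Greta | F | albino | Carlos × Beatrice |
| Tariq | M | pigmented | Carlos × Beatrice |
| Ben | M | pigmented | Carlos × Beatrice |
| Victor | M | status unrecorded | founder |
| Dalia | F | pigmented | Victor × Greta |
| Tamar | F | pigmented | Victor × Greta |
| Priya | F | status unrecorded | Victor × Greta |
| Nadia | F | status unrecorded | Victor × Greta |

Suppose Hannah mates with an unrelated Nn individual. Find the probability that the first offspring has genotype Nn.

1/2

Carlos is pigmented so carries N and passed n to Greta (nn), so Carlos is Nn.
Beatrice is pigmented so carries N and passed n to Greta (nn), so Beatrice is Nn.
Hannah is a pigmented offspring of Carlos (Nn) × Beatrice (Nn), whose cross gives 1/4 NN : 1/2 Nn : 1/4 nn; conditioning on being pigmented, Hannah is NN with probability 1/3, Nn with probability 2/3.
Summing over parental genotype combinations, P(offspring has genotype Nn) = 1/3·1/2 + 2/3·1/2 = 1/2.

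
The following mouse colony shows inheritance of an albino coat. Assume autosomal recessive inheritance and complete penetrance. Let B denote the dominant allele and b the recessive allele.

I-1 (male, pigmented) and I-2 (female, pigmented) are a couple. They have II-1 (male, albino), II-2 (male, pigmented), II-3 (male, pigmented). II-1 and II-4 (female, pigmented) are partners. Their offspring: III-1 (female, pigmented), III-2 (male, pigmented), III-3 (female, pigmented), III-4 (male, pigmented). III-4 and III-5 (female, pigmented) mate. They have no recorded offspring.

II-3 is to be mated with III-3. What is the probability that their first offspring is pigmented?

5/6

I-1 is pigmented so carries B and passed b to II-1 (bb), so I-1 is Bb.
I-2 is pigmented so carries B and passed b to II-1 (bb), so I-2 is Bb.
II-3 is a pigmented offspring of I-1 (Bb) × I-2 (Bb), whose cross gives 1/4 BB : 1/2 Bb : 1/4 bb; conditioning on being pigmented, II-3 is BB with probability 1/3, Bb with probability 2/3.
III-3 is pigmented so carries B and received b from II-1 (bb), so III-3 is Bb.
Summing over parental genotype combinations, P(offspring is pigmented) = 1/3·1 + 2/3·3/4 = 5/6.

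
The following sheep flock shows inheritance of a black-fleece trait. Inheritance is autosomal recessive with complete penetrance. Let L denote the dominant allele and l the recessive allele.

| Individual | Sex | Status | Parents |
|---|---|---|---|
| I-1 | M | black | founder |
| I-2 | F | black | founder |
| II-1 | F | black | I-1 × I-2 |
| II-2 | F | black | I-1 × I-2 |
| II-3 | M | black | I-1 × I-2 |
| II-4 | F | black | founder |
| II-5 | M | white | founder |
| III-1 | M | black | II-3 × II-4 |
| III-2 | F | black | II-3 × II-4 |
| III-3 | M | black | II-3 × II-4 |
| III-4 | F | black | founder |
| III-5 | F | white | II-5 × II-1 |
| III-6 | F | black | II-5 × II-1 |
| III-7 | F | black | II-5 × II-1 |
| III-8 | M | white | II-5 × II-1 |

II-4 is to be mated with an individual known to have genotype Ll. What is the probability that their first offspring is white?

1/2

II-4 is black, so II-4 is ll.
The cross gives 1/2 Ll : 1/2 ll, so P(offspring is white) = 1/2.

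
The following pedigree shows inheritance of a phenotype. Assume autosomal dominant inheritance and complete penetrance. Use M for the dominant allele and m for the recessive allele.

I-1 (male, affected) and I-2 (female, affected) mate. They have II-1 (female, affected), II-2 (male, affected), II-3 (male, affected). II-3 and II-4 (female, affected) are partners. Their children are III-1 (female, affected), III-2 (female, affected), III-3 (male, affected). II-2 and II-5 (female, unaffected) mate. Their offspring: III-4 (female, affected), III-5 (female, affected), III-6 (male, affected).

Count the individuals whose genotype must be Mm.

3

Obligate heterozygotes: III-4 is affected so carries M and received m from II-5 (mm), so III-4 is Mm; III-5 is affected so carries M and received m from II-5 (mm), so III-5 is Mm; III-6 is affected so carries M and received m from II-5 (mm), so III-6 is Mm.
Every other individual is either homozygous by phenotype or has at least one consistent homozygous assignment, so the count is 3.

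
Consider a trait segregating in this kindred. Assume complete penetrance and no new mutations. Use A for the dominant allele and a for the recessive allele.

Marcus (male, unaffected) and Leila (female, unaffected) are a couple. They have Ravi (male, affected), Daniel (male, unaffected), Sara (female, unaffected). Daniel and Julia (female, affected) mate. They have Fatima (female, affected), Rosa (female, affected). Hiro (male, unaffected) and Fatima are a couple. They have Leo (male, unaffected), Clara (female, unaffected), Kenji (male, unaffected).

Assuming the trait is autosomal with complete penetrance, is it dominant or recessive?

recessive

Marcus and Leila are both unaffected yet have an affected child Ravi. Under dominance, an affected child requires at least one affected parent, so the trait cannot be dominant.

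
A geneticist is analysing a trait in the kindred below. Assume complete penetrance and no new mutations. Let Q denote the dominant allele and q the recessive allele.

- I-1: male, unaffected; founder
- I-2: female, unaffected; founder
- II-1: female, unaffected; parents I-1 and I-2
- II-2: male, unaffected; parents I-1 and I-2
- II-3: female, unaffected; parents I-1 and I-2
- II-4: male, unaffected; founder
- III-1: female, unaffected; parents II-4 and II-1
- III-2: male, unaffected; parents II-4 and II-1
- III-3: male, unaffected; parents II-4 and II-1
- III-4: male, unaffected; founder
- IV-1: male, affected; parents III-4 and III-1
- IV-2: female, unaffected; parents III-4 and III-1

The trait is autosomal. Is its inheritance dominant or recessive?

III-4 and III-1 are both unaffected yet have an affected child IV-1. Under dominance, an affected child requires at least one affected parent, so the trait cannot be dominant.

recessive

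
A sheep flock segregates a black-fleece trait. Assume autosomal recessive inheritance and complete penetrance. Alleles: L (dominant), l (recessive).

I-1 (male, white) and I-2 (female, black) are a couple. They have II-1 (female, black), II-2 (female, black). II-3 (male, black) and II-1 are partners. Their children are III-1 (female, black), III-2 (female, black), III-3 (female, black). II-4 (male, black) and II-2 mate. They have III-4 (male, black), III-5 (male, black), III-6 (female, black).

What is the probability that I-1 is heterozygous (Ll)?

I-1 is white so carries L and passed l to II-1 (ll), so I-1 is Ll, giving P(Ll) = 1.

1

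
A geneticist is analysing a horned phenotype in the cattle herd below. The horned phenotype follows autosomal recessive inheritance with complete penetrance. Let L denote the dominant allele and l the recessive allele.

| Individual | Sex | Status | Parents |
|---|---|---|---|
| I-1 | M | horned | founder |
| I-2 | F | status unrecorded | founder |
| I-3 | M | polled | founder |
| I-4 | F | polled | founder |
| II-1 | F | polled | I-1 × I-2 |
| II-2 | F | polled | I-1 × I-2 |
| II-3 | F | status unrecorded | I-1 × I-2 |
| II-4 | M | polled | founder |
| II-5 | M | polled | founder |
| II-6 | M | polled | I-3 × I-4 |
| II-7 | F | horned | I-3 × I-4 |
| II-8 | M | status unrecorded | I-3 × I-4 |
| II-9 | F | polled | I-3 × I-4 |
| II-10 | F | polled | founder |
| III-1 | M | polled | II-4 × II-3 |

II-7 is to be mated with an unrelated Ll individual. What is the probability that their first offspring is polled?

II-7 is horned, so II-7 is ll.
The cross gives 1/2 Ll : 1/2 ll, so P(offspring is polled) = 1/2.

1/2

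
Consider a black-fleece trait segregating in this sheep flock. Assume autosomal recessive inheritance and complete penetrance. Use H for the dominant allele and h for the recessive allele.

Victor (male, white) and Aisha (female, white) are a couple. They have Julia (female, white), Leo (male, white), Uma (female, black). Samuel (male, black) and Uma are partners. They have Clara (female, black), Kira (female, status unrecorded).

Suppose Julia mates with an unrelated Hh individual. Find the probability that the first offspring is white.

Victor is white so carries H and passed h to Uma (hh), so Victor is Hh.
Aisha is white so carries H and passed h to Uma (hh), so Aisha is Hh.
Julia is a white offspring of Victor (Hh) × Aisha (Hh), whose cross gives 1/4 HH : 1/2 Hh : 1/4 hh; conditioning on being white, Julia is HH with probability 1/3, Hh with probability 2/3.
Summing over parental genotype combinations, P(offspring is white) = 1/3·1 + 2/3·3/4 = 5/6.

5/6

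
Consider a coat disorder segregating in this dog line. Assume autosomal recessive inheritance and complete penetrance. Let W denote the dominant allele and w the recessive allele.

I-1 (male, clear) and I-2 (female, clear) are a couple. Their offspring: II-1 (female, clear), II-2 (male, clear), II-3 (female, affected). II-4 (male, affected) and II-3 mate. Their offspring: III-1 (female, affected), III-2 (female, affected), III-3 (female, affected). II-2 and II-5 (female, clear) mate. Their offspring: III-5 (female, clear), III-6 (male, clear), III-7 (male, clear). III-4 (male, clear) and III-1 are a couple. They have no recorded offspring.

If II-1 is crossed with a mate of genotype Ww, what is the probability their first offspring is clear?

I-1 is clear so carries W and passed w to II-3 (ww), so I-1 is Ww.
I-2 is clear so carries W and passed w to II-3 (ww), so I-2 is Ww.
II-1 is a clear offspring of I-1 (Ww) × I-2 (Ww), whose cross gives 1/4 WW : 1/2 Ww : 1/4 ww; conditioning on being clear, II-1 is WW with probability 1/3, Ww with probability 2/3.
Summing over parental genotype combinations, P(offspring is clear) = 1/3·1 + 2/3·3/4 = 5/6.

5/6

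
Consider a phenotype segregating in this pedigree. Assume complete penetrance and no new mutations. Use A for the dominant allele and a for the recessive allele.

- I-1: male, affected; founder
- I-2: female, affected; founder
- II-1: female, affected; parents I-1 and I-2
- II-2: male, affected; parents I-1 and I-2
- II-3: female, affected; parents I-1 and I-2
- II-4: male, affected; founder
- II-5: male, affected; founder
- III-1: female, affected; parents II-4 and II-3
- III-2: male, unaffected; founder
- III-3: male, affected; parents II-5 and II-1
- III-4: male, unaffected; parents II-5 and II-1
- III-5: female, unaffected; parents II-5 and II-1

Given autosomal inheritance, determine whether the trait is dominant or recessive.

dominant

II-5 and II-1 are both affected yet have an unaffected child III-4. Under a recessive model two affected parents are homozygous and every child would be affected, so the trait cannot be recessive.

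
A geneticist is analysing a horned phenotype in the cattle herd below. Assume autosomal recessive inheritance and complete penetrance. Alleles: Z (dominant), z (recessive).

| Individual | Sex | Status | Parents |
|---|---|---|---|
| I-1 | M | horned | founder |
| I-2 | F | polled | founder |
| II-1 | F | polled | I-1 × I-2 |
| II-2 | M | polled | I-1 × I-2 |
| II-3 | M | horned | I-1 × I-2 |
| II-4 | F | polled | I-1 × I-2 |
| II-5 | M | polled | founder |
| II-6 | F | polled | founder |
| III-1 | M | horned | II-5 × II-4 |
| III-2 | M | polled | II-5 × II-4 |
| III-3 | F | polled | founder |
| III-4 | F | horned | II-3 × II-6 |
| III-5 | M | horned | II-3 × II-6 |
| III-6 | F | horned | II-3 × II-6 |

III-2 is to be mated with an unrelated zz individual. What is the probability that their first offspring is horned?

1/3

II-5 is polled so carries Z and passed z to III-1 (zz), so II-5 is Zz.
II-4 is polled so carries Z and received z from I-1 (zz), so II-4 is Zz.
III-2 is a polled offspring of II-5 (Zz) × II-4 (Zz), whose cross gives 1/4 ZZ : 1/2 Zz : 1/4 zz; conditioning on being polled, III-2 is ZZ with probability 1/3, Zz with probability 2/3.
Summing over parental genotype combinations, P(offspring is horned) = 2/3·1/2 = 1/3.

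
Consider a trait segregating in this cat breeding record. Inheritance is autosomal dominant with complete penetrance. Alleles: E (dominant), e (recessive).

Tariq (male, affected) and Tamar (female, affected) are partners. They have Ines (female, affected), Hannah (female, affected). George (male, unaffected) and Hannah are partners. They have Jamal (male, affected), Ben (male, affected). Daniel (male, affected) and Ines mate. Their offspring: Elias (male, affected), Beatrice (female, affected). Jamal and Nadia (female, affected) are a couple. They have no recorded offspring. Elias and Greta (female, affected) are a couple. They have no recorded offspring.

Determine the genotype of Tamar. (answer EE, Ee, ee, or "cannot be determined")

Tamar's phenotype allows EE or Ee, and no parent or child forces a single allele at both positions; consistent genotype assignments exist with Tamar as EE or Ee.

cannot be determined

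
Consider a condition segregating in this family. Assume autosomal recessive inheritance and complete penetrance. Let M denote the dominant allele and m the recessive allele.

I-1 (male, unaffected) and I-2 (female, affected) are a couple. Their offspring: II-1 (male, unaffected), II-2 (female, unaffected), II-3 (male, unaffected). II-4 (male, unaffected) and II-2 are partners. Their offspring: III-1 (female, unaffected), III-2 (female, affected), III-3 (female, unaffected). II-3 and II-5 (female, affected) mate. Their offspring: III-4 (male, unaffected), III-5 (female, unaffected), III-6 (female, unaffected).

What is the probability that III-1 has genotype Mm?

II-4 is unaffected so carries M and passed m to III-2 (mm), so II-4 is Mm.
II-2 is unaffected so carries M and received m from I-2 (mm), so II-2 is Mm.
Their cross gives offspring ratios 1/4 MM : 1/2 Mm : 1/4 mm. Conditioning on III-1 being unaffected, P(Mm) = 1/2 / 3/4 = 2/3.

2/3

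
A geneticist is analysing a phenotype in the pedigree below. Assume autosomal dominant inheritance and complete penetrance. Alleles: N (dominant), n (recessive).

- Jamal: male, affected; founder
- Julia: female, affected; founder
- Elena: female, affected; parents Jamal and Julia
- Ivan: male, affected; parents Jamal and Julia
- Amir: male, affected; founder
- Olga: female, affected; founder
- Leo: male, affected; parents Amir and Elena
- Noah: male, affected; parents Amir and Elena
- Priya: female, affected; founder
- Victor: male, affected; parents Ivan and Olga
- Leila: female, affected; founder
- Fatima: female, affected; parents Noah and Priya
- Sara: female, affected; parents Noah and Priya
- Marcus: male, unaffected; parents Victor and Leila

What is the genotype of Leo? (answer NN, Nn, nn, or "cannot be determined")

cannot be determined

Leo's phenotype allows NN or Nn, and no parent or child forces a single allele at both positions; consistent genotype assignments exist with Leo as NN or Nn.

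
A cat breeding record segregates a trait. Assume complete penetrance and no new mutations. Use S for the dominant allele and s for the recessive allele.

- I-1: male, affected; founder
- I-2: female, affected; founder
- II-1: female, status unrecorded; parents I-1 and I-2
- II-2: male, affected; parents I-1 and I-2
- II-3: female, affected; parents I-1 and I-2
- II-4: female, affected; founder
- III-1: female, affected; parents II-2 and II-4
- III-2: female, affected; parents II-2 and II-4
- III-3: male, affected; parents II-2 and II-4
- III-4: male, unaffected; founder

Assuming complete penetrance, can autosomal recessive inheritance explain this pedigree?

A consistent assignment under autosomal recessive exists: I-1 ss, I-2 ss, II-1 ss, II-2 ss, II-3 ss, II-4 ss, III-1 ss, III-2 ss, III-3 ss, III-4 SS.
In this assignment every recorded phenotype matches its genotype and every non-founder's genotype is obtainable from its parents' genotypes, so the pedigree is consistent.

Yes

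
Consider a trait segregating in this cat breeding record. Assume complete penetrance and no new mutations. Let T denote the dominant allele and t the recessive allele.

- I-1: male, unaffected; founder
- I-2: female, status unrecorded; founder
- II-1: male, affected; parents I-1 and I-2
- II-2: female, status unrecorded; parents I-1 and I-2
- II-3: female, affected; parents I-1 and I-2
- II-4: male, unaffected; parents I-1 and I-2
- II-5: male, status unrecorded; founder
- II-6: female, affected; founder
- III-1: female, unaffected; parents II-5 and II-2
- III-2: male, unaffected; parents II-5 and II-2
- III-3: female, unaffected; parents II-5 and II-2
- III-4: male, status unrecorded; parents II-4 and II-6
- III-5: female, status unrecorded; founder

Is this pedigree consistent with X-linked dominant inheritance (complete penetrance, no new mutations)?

A consistent assignment under X-linked dominant exists: I-1 X^t Y, I-2 X^T X^t, II-1 X^T Y, II-2 X^T X^t, II-3 X^T X^t, II-4 X^t Y, II-5 X^t Y, II-6 X^T X^T, III-1 X^t X^t, III-2 X^t Y, III-3 X^t X^t, III-4 X^T Y, III-5 X^T X^T.
In this assignment every recorded phenotype matches its genotype and every non-founder's genotype is obtainable from its parents' genotypes, so the pedigree is consistent.

Yes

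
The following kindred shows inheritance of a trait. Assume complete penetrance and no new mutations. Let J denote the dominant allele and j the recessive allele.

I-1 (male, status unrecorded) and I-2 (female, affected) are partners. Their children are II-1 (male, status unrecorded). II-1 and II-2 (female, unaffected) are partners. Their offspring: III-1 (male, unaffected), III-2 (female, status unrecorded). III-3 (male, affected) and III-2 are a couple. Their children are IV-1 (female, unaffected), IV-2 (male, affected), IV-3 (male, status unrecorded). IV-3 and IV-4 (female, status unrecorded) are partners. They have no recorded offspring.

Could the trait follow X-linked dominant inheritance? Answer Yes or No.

Under X-linked dominant, IV-1 (unaffected, female) cannot arise from III-3 (affected) × III-2 (unrecorded).

No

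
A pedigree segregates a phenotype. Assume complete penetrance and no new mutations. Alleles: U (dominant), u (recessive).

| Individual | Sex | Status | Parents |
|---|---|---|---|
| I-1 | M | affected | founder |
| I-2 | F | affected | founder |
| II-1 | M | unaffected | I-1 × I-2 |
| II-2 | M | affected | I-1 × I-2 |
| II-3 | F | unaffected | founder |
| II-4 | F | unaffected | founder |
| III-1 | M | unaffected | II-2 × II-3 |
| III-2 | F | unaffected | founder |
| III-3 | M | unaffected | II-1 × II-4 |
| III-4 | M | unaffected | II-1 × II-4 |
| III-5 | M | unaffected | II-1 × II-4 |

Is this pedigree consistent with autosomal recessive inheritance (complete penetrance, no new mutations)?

Under autosomal recessive, II-1 (unaffected, male) cannot arise from I-1 (affected) × I-2 (affected).

No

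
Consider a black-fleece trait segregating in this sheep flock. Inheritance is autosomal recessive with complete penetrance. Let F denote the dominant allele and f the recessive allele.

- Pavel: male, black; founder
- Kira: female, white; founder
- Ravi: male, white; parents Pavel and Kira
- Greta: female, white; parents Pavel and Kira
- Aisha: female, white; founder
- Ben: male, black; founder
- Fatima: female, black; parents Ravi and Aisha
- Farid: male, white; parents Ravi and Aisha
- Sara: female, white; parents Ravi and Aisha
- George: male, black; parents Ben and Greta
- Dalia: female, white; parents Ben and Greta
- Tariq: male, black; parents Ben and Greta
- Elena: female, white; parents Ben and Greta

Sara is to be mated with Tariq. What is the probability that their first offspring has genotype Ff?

2/3

Ravi is white so carries F and received f from Pavel (ff), so Ravi is Ff.
Aisha is white so carries F and passed f to Fatima (ff), so Aisha is Ff.
Sara is a white offspring of Ravi (Ff) × Aisha (Ff), whose cross gives 1/4 FF : 1/2 Ff : 1/4 ff; conditioning on being white, Sara is FF with probability 1/3, Ff with probability 2/3.
Tariq is black, so Tariq is ff.
Summing over parental genotype combinations, P(offspring has genotype Ff) = 1/3·1 + 2/3·1/2 = 2/3.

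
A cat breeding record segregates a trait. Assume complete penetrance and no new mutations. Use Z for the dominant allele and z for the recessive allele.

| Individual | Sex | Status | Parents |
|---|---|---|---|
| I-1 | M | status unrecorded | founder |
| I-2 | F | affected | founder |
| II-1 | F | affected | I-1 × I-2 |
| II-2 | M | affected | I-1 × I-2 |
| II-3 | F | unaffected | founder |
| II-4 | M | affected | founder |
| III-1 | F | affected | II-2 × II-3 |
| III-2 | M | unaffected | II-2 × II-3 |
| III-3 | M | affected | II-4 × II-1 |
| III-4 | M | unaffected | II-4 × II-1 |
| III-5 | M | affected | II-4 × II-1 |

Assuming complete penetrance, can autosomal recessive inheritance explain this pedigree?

Under autosomal recessive, III-4 (unaffected, male) cannot arise from II-4 (affected) × II-1 (affected).

No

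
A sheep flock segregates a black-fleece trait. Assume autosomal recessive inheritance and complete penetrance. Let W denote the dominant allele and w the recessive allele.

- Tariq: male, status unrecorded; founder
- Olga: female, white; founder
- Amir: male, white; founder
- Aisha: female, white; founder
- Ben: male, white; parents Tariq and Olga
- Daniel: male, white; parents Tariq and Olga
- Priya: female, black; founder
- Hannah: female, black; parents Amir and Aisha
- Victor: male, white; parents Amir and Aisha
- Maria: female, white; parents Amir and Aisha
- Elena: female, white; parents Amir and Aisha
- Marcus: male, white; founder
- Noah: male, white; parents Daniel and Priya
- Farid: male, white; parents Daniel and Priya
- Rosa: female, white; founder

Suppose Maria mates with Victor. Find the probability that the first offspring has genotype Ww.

Amir is white so carries W and passed w to Hannah (ww), so Amir is Ww.
Aisha is white so carries W and passed w to Hannah (ww), so Aisha is Ww.
Maria is a white offspring of Amir (Ww) × Aisha (Ww), whose cross gives 1/4 WW : 1/2 Ww : 1/4 ww; conditioning on being white, Maria is WW with probability 1/3, Ww with probability 2/3.
Victor is a white offspring of Amir (Ww) × Aisha (Ww), whose cross gives 1/4 WW : 1/2 Ww : 1/4 ww; conditioning on being white, Victor is WW with probability 1/3, Ww with probability 2/3.
Summing over parental genotype combinations, P(offspring has genotype Ww) = 2/9·1/2 + 2/9·1/2 + 4/9·1/2 = 4/9.

4/9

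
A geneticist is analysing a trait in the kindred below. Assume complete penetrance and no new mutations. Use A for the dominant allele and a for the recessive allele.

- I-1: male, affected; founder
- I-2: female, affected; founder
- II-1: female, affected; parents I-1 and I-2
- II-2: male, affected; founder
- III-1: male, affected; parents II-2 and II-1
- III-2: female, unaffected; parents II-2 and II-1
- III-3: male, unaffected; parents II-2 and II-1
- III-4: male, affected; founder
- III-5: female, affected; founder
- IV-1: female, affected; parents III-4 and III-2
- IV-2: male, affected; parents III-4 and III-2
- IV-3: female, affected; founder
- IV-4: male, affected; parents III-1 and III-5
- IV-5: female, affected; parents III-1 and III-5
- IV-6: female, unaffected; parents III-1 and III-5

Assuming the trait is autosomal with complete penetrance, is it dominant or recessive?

II-2 and II-1 are both affected yet have an unaffected child III-2. Under a recessive model two affected parents are homozygous and every child would be affected, so the trait cannot be recessive.

dominant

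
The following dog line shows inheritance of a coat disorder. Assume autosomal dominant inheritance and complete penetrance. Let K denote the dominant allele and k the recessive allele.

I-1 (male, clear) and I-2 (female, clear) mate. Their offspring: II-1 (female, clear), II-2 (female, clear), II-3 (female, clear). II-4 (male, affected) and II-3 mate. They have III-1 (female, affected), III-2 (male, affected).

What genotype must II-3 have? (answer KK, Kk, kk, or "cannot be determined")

kk

II-3 is clear, so II-3 is kk.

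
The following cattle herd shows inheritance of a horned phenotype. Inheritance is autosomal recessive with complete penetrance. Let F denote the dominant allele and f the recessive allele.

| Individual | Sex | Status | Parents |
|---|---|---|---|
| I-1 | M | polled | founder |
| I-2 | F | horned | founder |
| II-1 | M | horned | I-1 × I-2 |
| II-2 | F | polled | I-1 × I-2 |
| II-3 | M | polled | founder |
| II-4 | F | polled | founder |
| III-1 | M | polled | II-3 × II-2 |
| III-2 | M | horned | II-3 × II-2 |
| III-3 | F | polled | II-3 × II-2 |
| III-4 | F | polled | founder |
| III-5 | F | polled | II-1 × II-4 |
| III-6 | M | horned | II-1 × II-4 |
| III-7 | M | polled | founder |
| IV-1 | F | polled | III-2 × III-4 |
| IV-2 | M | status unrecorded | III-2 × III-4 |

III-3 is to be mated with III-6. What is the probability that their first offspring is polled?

II-3 is polled so carries F and passed f to III-2 (ff), so II-3 is Ff.
II-2 is polled so carries F and received f from I-2 (ff), so II-2 is Ff.
III-3 is a polled offspring of II-3 (Ff) × II-2 (Ff), whose cross gives 1/4 FF : 1/2 Ff : 1/4 ff; conditioning on being polled, III-3 is FF with probability 1/3, Ff with probability 2/3.
III-6 is horned, so III-6 is ff.
Summing over parental genotype combinations, P(offspring is polled) = 1/3·1 + 2/3·1/2 = 2/3.

2/3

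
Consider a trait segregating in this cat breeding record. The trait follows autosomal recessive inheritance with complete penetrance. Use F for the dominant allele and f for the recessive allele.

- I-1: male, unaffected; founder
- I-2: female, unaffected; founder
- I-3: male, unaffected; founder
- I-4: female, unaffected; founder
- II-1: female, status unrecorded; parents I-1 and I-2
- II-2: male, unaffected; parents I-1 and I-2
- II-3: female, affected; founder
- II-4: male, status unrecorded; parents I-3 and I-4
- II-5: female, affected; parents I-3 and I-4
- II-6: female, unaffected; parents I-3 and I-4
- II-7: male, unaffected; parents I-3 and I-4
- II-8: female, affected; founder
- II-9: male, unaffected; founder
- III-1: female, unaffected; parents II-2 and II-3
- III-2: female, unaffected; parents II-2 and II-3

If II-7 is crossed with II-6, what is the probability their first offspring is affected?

1/9

I-3 is unaffected so carries F and passed f to II-5 (ff), so I-3 is Ff.
I-4 is unaffected so carries F and passed f to II-5 (ff), so I-4 is Ff.
II-7 is an unaffected offspring of I-3 (Ff) × I-4 (Ff), whose cross gives 1/4 FF : 1/2 Ff : 1/4 ff; conditioning on being unaffected, II-7 is FF with probability 1/3, Ff with probability 2/3.
II-6 is an unaffected offspring of I-3 (Ff) × I-4 (Ff), whose cross gives 1/4 FF : 1/2 Ff : 1/4 ff; conditioning on being unaffected, II-6 is FF with probability 1/3, Ff with probability 2/3.
Summing over parental genotype combinations, P(offspring is affected) = 4/9·1/4 = 1/9.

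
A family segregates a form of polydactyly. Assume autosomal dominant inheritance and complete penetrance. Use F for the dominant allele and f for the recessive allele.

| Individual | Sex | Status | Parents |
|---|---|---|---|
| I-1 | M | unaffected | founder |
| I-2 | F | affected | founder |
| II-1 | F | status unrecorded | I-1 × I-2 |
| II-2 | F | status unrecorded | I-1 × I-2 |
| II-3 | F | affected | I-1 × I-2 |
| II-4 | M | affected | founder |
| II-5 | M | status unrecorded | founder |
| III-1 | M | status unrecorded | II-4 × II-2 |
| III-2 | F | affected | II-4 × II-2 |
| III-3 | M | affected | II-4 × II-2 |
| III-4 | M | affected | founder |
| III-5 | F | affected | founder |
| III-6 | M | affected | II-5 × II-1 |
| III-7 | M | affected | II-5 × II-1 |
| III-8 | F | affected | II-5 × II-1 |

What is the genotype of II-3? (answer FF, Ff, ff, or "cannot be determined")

Ff

From phenotype alone, II-3 is FF or Ff.
II-3 is affected so carries F and received f from I-1 (ff), so II-3 is Ff.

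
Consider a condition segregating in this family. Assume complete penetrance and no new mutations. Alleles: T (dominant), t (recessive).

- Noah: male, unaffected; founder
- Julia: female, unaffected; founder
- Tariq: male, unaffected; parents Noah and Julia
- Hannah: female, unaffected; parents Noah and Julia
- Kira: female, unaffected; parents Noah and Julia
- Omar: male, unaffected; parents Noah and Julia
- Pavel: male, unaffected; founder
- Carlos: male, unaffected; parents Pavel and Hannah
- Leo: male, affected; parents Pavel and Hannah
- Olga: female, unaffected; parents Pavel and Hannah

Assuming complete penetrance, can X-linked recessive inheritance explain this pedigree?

Yes

A consistent assignment under X-linked recessive exists: Noah X^T Y, Julia X^T X^t, Tariq X^T Y, Hannah X^T X^t, Kira X^T X^T, Omar X^T Y, Pavel X^T Y, Carlos X^T Y, Leo X^t Y, Olga X^T X^T.
In this assignment every recorded phenotype matches its genotype and every non-founder's genotype is obtainable from its parents' genotypes, so the pedigree is consistent.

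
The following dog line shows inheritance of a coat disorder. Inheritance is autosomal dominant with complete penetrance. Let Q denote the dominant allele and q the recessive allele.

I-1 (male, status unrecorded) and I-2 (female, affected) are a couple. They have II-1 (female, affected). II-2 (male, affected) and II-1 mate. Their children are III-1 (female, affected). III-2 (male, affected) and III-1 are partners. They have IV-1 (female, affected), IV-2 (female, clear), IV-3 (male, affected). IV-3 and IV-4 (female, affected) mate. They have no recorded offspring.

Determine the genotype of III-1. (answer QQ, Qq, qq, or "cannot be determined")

Qq

From phenotype alone, III-1 is QQ or Qq.
III-1 is affected so carries Q and passed q to IV-2 (qq), so III-1 is Qq.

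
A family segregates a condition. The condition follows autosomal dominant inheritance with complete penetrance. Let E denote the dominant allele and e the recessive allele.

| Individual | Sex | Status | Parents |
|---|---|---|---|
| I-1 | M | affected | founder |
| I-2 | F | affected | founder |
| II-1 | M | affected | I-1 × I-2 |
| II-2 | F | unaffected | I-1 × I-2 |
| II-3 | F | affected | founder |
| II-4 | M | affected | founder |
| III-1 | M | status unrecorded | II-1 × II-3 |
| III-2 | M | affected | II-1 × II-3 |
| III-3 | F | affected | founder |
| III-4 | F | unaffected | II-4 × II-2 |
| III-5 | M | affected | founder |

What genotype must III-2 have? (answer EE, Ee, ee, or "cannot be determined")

cannot be determined

III-2's phenotype allows EE or Ee, and no parent or child forces a single allele at both positions; consistent genotype assignments exist with III-2 as EE or Ee.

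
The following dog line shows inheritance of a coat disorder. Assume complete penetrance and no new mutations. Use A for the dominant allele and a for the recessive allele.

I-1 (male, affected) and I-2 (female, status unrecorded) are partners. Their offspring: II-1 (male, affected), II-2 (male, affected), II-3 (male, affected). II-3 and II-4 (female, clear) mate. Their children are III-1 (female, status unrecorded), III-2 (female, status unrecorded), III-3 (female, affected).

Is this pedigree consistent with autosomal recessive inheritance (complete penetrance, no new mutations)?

A consistent assignment under autosomal recessive exists: I-1 aa, I-2 Aa, II-1 aa, II-2 aa, II-3 aa, II-4 Aa, III-1 Aa, III-2 Aa, III-3 aa.
In this assignment every recorded phenotype matches its genotype and every non-founder's genotype is obtainable from its parents' genotypes, so the pedigree is consistent.

Yes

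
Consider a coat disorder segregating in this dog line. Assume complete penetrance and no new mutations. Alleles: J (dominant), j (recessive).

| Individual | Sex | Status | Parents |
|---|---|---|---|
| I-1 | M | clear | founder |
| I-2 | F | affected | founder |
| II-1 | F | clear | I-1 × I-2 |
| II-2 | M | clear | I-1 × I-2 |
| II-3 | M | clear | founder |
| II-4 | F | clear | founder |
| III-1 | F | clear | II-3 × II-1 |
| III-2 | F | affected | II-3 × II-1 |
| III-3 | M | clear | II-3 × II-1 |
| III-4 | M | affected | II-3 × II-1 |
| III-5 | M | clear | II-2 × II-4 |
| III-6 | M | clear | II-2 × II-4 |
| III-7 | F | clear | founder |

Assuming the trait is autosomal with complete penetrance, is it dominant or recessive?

II-3 and II-1 are both clear yet have an affected child III-2. Under dominance, an affected child requires at least one affected parent, so the trait cannot be dominant.

recessive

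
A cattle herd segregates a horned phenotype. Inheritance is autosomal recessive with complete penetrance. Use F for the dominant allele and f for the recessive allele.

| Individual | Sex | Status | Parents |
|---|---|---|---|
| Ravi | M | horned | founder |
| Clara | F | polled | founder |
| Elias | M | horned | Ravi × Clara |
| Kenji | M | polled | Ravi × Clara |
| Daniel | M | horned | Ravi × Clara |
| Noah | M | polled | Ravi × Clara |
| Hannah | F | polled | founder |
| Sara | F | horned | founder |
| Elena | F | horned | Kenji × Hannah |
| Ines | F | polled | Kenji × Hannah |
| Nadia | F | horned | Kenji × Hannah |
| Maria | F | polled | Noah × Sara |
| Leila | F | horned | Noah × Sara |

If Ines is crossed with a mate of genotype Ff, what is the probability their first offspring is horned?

1/6

Kenji is polled so carries F and received f from Ravi (ff), so Kenji is Ff.
Hannah is polled so carries F and passed f to Elena (ff), so Hannah is Ff.
Ines is a polled offspring of Kenji (Ff) × Hannah (Ff), whose cross gives 1/4 FF : 1/2 Ff : 1/4 ff; conditioning on being polled, Ines is FF with probability 1/3, Ff with probability 2/3.
Summing over parental genotype combinations, P(offspring is horned) = 2/3·1/4 = 1/6.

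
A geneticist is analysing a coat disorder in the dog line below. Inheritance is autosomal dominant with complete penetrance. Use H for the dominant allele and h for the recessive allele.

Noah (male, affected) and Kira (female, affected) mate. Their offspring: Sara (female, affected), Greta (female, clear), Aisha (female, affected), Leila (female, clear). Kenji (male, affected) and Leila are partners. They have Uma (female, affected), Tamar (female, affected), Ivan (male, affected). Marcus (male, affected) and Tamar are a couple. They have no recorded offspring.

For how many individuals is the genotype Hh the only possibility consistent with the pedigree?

Obligate heterozygotes: Noah is affected so carries H and passed h to Greta (hh), so Noah is Hh; Kira is affected so carries H and passed h to Greta (hh), so Kira is Hh; Uma is affected so carries H and received h from Leila (hh), so Uma is Hh; Tamar is affected so carries H and received h from Leila (hh), so Tamar is Hh; Ivan is affected so carries H and received h from Leila (hh), so Ivan is Hh.
Every other individual is either homozygous by phenotype or has at least one consistent homozygous assignment, so the count is 5.

5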